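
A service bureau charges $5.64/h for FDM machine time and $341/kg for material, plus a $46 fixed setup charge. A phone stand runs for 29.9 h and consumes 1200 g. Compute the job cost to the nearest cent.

$623.84

Machine-time cost = 5.64 × 29.9, so $168.636.
Material charge: 341 × 1200/1000 → $409.20.
Adding setup: 168.636 + 409.20 + 46 → 623.836 ≈ $623.84.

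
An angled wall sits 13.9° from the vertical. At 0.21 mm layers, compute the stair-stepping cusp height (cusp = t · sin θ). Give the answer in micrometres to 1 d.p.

50.4 μm

h_c = t·sin θ = 0.21 × 0.2402 = 0.050442 mm (50.4 μm).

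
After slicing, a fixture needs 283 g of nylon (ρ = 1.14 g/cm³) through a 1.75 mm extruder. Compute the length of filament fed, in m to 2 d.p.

103.21 m

Volume = 283 g / 1.14 g·cm⁻³ = 248.2456 cm³ = 248245.6 mm³.
Filament cross-section = π × (1.75/2)² = 2.4053 mm².
Length = 248245.6 / 2.4053 = 103207.75 mm = 103.21 m.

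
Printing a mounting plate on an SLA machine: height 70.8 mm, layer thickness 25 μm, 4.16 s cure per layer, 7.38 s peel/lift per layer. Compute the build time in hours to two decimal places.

Number of layers: 70.8 / 0.025 → 2832 (rounded up).
Cycle time = 4.16 + 7.38, so 11.54 s.
Total = 2832 × 11.54 = 32681.28 s = 9.08 hours.

9.08 hours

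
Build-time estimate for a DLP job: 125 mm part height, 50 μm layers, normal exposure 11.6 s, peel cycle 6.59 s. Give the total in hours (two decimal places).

12.63 hours

Layers = ⌈125/0.05⌉ = 2500.
Each layer takes = 11.6 + 6.59 = 18.19 s.
Total = 2500 × 18.19 = 45475 s = 12.63 hours.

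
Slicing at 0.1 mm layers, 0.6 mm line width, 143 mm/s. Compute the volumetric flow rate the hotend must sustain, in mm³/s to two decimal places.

Bead cross-section = 0.1 × 0.6, so 0.06 mm².
Volumetric flow = 143 × 0.06 = 8.58 mm³/s.

8.58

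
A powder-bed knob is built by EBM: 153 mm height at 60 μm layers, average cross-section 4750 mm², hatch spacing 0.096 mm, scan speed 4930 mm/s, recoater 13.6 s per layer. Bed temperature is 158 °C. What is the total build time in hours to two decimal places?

16.74 hours

Number of layers: 153 / 0.06 → 2550 (rounded up).
Scan path per layer = 4750 / 0.096 = 49479.2 mm.
Scan time per layer: 49479.2 / 4930 → 10.0363 s.
Layer cycle: 10.0363 + 13.6 → 23.6363 s.
Total: 2550 × 23.6363 s = 60272.565 s → 16.74 hours.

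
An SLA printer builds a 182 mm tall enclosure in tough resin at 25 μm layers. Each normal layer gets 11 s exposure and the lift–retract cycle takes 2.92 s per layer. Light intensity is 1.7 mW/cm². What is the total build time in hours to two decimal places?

Number of layers: 182 / 0.025 → 7280 (rounded up).
Per-layer time = 11 + 2.92 = 13.92 s.
Total = 7280 × 13.92 = 101337.6 s = 28.15 hours.

28.15 hours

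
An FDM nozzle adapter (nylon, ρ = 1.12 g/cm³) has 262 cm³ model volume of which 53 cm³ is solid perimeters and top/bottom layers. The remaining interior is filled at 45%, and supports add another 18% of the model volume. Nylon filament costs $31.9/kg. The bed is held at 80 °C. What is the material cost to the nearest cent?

$6.94

Interior volume = 262 − 53 = 209 cm³.
Infill deposited = 0.45 × 209 = 94.05 cm³.
Support = 0.18 × 262, so 47.16 cm³.
Total printed volume = 53 + 94.05 + 47.16 = 194.21 cm³.
Mass: 194.21 × 1.12 → 217.5152 g.
Cost = 217.5152 g / 1000 × $31.9/kg = $6.94.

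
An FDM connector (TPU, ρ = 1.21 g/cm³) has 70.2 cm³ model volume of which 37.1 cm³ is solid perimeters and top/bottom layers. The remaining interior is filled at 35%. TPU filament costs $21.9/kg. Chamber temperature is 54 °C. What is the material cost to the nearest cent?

$1.29

Infill region = 70.2 − 37.1 = 33.1 cm³.
Infill volume = 0.35 × 33.1 = 11.585 cm³.
Deposited volume = 37.1 + 11.585 = 48.685 cm³.
Mass = 48.685 × 1.21 = 58.90885 g.
Cost = 58.90885 g / 1000 × $21.9/kg = $1.29.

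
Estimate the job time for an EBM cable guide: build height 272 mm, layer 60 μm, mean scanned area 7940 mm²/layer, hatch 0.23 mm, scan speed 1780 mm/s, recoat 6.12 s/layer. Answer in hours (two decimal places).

Layer count = ceil(272 / 0.06) = 4534.
Per-layer scan distance = 7940 / 0.23 = 34521.7 mm.
Beam time per layer = 34521.7 / 1780, so 19.3942 s.
Per-layer time = 19.3942 + 6.12, so 25.5142 s.
4534 layers × 25.5142 s/layer = 115681.3828 s, i.e. 32.13 hours.

32.13 hours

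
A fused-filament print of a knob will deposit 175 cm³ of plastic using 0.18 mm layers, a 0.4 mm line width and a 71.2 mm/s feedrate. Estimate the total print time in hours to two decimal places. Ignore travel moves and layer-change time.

9.48 hours

Bead cross-section = 0.18 × 0.4 = 0.072 mm².
Path length: 175000 mm³ / 0.072 mm² → 2430555.6 mm.
Time extruding = 2430555.6 / 71.2, so 34137 s.
34137 s = 9.48 hours.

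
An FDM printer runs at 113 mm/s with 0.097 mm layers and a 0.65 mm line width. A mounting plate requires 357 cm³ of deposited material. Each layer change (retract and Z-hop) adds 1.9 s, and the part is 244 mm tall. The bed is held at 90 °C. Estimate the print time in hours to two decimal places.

15.25 hours

Line area = 0.097 × 0.65, so 0.06305 mm².
Toolpath length = 357 cm³ / 0.06305 mm² = 357000 / 0.06305 = 5662172.9 mm.
Time extruding = 5662172.9 / 113, so 50107.7 s.
Number of layers: 244 / 0.097 → 2516 (rounded up).
Non-print overhead = 2516 × 1.9 = 4780.4 s.
Total = 50107.7 + 4780.4 = 54888.1 s = 15.25 hours.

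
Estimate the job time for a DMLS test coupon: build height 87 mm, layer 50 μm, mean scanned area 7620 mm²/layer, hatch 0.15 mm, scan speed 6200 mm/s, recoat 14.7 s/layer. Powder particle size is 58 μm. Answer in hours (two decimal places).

11.07 hours

Layer count = ceil(87 / 0.05) = 1740.
Per-layer scan distance = 7620 / 0.15 = 50800 mm.
Laser time per layer: 50800 / 6200 → 8.1935 s.
Per-layer time = 8.1935 + 14.7 = 22.8935 s.
1740 layers × 22.8935 s/layer = 39834.69 s, i.e. 11.07 hours.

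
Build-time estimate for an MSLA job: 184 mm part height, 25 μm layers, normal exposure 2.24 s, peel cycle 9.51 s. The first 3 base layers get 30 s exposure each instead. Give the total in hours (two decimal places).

24.05 hours

Number of layers: 184 / 0.025 → 7360 (rounded up).
Base layers = 3 × (30 + 9.51) = 118.53 s.
Regular layers = 7357 × (2.24 + 9.51), so 86444.75 s.
Total = 118.53 + 86444.75 = 86563.28 s = 24.05 hours.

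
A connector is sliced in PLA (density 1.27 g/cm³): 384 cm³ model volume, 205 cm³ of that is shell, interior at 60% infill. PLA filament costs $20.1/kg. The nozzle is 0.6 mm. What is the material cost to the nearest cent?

Volume inside the shell = 384 − 205 = 179 cm³.
Infill volume = 0.60 × 179 = 107.4 cm³.
Deposited volume: 205 + 107.4 → 312.4 cm³.
Mass = 312.4 × 1.27 = 396.748 g.
At $20.1/kg: 396.748/1000 × 20.1 = $7.97.

$7.97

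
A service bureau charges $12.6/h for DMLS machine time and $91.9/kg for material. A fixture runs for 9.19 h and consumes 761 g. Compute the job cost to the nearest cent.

Time charge = 12.6 × 9.19 = $115.794.
Material cost = 91.9 × 761/1000, so $69.9359.
Job cost: 115.794 + 69.9359 = 185.7299 ≈ $185.73.

$185.73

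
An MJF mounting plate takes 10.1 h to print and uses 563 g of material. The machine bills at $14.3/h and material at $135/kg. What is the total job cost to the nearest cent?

$220.44

Time charge = 14.3 × 10.1 = $144.43.
Feedstock cost: 135 × 563/1000 → $76.005.
Job cost: 144.43 + 76.005 = 220.435 ≈ $220.44.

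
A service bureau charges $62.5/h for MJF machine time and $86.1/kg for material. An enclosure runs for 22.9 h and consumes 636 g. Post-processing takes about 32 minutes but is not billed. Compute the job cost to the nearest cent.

$1486.01

Machine-time cost = 62.5 × 22.9, so $1431.25.
Material charge: 86.1 × 636/1000 → $54.7596.
Total = 1431.25 + 54.7596 = 1486.0096 ≈ $1486.01.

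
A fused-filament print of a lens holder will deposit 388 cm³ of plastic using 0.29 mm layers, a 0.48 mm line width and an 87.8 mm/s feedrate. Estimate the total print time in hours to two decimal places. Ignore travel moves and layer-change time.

8.82 hours

Bead cross-section = 0.29 × 0.48 = 0.1392 mm².
Path length: 388000 mm³ / 0.1392 mm² → 2787356.3 mm.
Time extruding: 2787356.3 / 87.8 → 31746.7 s.
Converting: 31746.7 s = 8.82 hours.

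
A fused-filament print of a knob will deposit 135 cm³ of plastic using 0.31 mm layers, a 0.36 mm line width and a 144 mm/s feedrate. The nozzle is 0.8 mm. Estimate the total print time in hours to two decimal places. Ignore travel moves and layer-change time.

Line area = 0.31 × 0.36 = 0.1116 mm².
Total extruded path = 135000/0.1116 = 1209677.4 mm.
Print-move time = 1209677.4 / 144 = 8400.5 s.
8400.5 s = 2.33 hours.

2.33 hours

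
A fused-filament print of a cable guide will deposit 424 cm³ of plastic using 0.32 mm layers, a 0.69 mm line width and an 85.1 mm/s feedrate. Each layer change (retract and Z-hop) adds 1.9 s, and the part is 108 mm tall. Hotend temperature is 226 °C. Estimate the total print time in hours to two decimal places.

6.45 hours

Line area: 0.32 × 0.69 → 0.2208 mm².
Toolpath length = 424 cm³ / 0.2208 mm² = 424000 / 0.2208 = 1920289.9 mm.
Extrusion time = 1920289.9 / 85.1 = 22565.1 s.
Layer count = ceil(108 / 0.32) = 338.
Non-print overhead: 338 × 1.9 → 642.2 s.
Altogether 22565.1 + 642.2 = 23207.3 s, i.e. 6.45 hours.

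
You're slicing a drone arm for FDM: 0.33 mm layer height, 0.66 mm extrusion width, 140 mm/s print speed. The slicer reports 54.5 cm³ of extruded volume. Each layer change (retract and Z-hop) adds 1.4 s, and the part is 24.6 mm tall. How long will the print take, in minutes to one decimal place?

31.5 minutes

Bead cross-section: 0.33 × 0.66 → 0.2178 mm².
Toolpath length = 54.5 cm³ / 0.2178 mm² = 54500 / 0.2178 = 250229.6 mm.
Print-move time = 250229.6 / 140, so 1787.4 s.
Layer count = ceil(24.6 / 0.33) = 75.
Z-hop total: 75 × 1.4 → 105 s.
Altogether 1787.4 + 105 = 1892.4 s, i.e. 31.5 minutes.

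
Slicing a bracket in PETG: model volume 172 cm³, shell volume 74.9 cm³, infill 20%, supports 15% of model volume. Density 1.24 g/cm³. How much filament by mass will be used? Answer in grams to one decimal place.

148.9 g

Volume inside the shell = 172 − 74.9, so 97.1 cm³.
Infill volume = 0.20 × 97.1, so 19.42 cm³.
Support = 0.15 × 172 = 25.8 cm³.
Total extruded = 74.9 + 19.42 + 25.8 = 120.12 cm³.
Mass: 120.12 × 1.24 → 148.9488 g.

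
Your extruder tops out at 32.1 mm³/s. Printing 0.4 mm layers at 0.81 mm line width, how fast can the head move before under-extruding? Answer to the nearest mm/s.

99 mm/s

Extrusion cross-section: 0.4 × 0.81 → 0.324 mm².
Max speed = 32.1 / 0.324 = 99.07 ≈ 99 mm/s.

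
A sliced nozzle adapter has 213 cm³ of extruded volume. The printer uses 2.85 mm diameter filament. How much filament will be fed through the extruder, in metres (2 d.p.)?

A = π r² = π × 1.425² = 6.3794 mm².
Length = 213 cm³ / 6.3794 mm² = 213000 / 6.3794 = 33388.72 mm = 33.39 m.

33.39 m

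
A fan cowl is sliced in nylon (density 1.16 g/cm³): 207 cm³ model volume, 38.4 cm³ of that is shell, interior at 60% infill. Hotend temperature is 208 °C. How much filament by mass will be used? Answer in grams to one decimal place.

Volume inside the shell = 207 − 38.4 = 168.6 cm³.
Infill deposited = 0.60 × 168.6 = 101.16 cm³.
Total printed volume = 38.4 + 101.16 = 139.56 cm³.
Mass = 139.56 × 1.16 = 161.8896 g.

161.9 g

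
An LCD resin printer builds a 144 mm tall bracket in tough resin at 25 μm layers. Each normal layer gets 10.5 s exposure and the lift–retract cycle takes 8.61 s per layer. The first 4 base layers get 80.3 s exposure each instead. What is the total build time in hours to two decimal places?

30.65 hours

Layers = ⌈144/0.025⌉ = 5760.
Base layers = 4 × (80.3 + 8.61) = 355.64 s.
Regular layers: 5756 × (10.5 + 8.61) → 109997.16 s.
Total = 355.64 + 109997.16 = 110352.8 s = 30.65 hours.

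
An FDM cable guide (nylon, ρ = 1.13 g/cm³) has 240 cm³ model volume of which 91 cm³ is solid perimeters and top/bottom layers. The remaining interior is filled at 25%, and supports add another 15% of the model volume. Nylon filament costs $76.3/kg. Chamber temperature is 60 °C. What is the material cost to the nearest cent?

Infill region = 240 − 91 = 149 cm³.
Infill deposited: 0.25 × 149 → 37.25 cm³.
Support = 0.15 × 240 = 36 cm³.
Total printed volume: 91 + 37.25 + 36 → 164.25 cm³.
Mass = 164.25 × 1.13, so 185.6025 g.
At $76.3/kg: 185.6025/1000 × 76.3 = $14.16.

$14.16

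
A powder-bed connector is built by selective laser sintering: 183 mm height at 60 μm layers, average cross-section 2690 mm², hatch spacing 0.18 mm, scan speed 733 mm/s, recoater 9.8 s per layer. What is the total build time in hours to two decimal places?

25.58 hours

Layers = ⌈183/0.06⌉ = 3050.
Per-layer scan distance: 2690 / 0.18 → 14944.4 mm.
Scan time per layer: 14944.4 / 733 → 20.388 s.
Time per layer = 20.388 + 9.8, so 30.188 s.
Build time = 3050 × 30.188 = 92073.4 s = 25.58 hours.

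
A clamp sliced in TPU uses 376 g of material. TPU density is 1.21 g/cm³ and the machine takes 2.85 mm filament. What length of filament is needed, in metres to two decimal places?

Volume = 376 g / 1.21 g·cm⁻³ = 310.7438 cm³ = 310743.8 mm³.
Filament cross-section = π × (2.85/2)² = 6.3794 mm².
Length = 310743.8 / 6.3794 = 48710.51 mm = 48.71 m.

48.71 m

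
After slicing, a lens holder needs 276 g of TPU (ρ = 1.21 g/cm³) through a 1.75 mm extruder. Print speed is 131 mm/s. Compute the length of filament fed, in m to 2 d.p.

Extruded volume: 276/1.21 = 228.0992 cm³ (228099.2 mm³).
Filament cross-section = π × (1.75/2)² = 2.4053 mm².
Length = 228099.2 / 2.4053 = 94831.91 mm = 94.83 m.

94.83 m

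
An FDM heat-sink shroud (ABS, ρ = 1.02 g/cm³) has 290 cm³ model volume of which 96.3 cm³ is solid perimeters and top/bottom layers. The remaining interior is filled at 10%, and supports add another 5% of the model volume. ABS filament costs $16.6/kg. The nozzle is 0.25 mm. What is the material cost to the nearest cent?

Infill region = 290 − 96.3, so 193.7 cm³.
Infill deposited = 0.10 × 193.7 = 19.37 cm³.
Support = 0.05 × 290 = 14.5 cm³.
Total printed volume = 96.3 + 19.37 + 14.5, so 130.17 cm³.
Mass: 130.17 × 1.02 → 132.7734 g.
Cost = 132.7734 g / 1000 × $16.6/kg = $2.20.

$2.20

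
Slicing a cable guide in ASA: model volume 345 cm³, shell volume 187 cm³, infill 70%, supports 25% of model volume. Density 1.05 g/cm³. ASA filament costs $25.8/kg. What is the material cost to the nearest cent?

$10.40

Volume inside the shell = 345 − 187 = 158 cm³.
Deposited infill = 0.70 × 158 = 110.6 cm³.
Support = 0.25 × 345, so 86.25 cm³.
Total extruded = 187 + 110.6 + 86.25, so 383.85 cm³.
Mass: 383.85 × 1.05 → 403.0425 g.
At $25.8/kg: 403.0425/1000 × 25.8 = $10.40.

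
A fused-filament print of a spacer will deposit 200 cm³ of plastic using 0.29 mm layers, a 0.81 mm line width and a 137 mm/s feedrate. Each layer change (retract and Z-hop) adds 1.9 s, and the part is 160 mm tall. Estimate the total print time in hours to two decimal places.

2.02 hours

Extrusion cross-section = 0.29 × 0.81 = 0.2349 mm².
Toolpath length = 200 cm³ / 0.2349 mm² = 200000 / 0.2349 = 851426.1 mm.
Extrusion time = 851426.1 / 137 = 6214.8 s.
Layer count = ceil(160 / 0.29) = 552.
Non-print overhead = 552 × 1.9 = 1048.8 s.
Altogether 6214.8 + 1048.8 = 7263.6 s, i.e. 2.02 hours.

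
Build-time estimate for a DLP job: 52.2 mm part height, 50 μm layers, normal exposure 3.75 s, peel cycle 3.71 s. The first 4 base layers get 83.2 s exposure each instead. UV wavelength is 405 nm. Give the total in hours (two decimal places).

2.25 hours

Number of layers: 52.2 / 0.05 → 1044 (rounded up).
Base layers = 4 × (83.2 + 3.71), so 347.64 s.
Regular layers = 1040 × (3.75 + 3.71), so 7758.4 s.
Sum: 347.64 + 7758.4 = 8106.04 s → 2.25 hours.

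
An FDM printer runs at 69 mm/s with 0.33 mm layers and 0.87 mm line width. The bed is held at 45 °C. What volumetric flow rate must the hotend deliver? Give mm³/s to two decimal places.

19.81

Extrusion cross-section = 0.33 × 0.87 = 0.2871 mm².
Volumetric flow = 69 × 0.2871 = 19.81 mm³/s.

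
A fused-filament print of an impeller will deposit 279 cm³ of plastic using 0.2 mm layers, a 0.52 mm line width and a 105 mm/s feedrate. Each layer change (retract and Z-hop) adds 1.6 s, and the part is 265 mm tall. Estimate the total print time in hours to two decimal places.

7.69 hours

Extrusion cross-section: 0.2 × 0.52 → 0.104 mm².
Toolpath length = 279 cm³ / 0.104 mm² = 279000 / 0.104 = 2682692.3 mm.
Time extruding: 2682692.3 / 105 → 25549.5 s.
Layers = ⌈265/0.2⌉ = 1325.
Layer-change overhead: 1325 × 1.6 → 2120 s.
Altogether 25549.5 + 2120 = 27669.5 s, i.e. 7.69 hours.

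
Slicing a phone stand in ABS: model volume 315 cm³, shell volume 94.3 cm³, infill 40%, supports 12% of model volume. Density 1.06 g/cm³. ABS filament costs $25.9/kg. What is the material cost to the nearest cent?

$6.05

Infill region = 315 − 94.3 = 220.7 cm³.
Deposited infill = 0.40 × 220.7, so 88.28 cm³.
Support = 0.12 × 315 = 37.8 cm³.
Total printed volume = 94.3 + 88.28 + 37.8 = 220.38 cm³.
Mass = 220.38 × 1.06 = 233.6028 g.
At $25.9/kg: 233.6028/1000 × 25.9 = $6.05.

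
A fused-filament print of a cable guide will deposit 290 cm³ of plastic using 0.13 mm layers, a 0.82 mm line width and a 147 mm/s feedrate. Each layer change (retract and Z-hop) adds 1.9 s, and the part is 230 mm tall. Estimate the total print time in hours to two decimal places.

Bead cross-section = 0.13 × 0.82, so 0.1066 mm².
Total extruded path = 290000/0.1066 = 2720450.3 mm.
Print-move time = 2720450.3 / 147, so 18506.5 s.
Layer count = ceil(230 / 0.13) = 1770.
Non-print overhead = 1770 × 1.9 = 3363 s.
Altogether 18506.5 + 3363 = 21869.5 s, i.e. 6.07 hours.

6.07 hours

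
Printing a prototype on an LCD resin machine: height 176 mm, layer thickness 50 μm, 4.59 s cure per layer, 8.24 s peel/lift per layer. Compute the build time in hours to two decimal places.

12.54 hours

Layers = ⌈176/0.05⌉ = 3520.
Each layer takes: 4.59 + 8.24 → 12.83 s.
Build time: 3520 × 12.83 s = 45161.6 s, i.e. 12.54 hours.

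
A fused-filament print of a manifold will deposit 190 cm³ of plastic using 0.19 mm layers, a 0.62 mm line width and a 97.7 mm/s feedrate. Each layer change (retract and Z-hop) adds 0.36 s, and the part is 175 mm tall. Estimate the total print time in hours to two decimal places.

Extrusion cross-section: 0.19 × 0.62 → 0.1178 mm².
Toolpath length = 190 cm³ / 0.1178 mm² = 190000 / 0.1178 = 1612903.2 mm.
Time extruding = 1612903.2 / 97.7, so 16508.7 s.
Layer count = ceil(175 / 0.19) = 922.
Z-hop total = 922 × 0.36, so 331.92 s.
Altogether 16508.7 + 331.92 = 16840.62 s, i.e. 4.68 hours.

4.68 hours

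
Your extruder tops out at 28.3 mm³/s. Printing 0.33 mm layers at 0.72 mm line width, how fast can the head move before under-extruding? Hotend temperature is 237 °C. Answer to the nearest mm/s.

Bead cross-section: 0.33 × 0.72 → 0.2376 mm².
Max speed = 28.3 / 0.2376 = 119.11 ≈ 119 mm/s.

119 mm/s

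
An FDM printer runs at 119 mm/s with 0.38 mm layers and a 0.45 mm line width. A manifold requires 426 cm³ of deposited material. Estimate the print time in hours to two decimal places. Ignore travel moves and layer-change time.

5.82 hours

Line area = 0.38 × 0.45 = 0.171 mm².
Toolpath length = 426 cm³ / 0.171 mm² = 426000 / 0.171 = 2491228.1 mm.
Print-move time = 2491228.1 / 119 = 20934.7 s.
In the requested units: 20934.7 s = 5.82 hours.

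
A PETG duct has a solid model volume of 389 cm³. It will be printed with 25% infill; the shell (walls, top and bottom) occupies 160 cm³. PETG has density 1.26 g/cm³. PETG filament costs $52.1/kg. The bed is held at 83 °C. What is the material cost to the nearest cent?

$14.26

Infill region: 389 − 160 → 229 cm³.
Infill volume = 0.25 × 229, so 57.25 cm³.
Total extruded: 160 + 57.25 → 217.25 cm³.
Mass: 217.25 × 1.26 → 273.735 g.
Cost = 273.735 g / 1000 × $52.1/kg = $14.26.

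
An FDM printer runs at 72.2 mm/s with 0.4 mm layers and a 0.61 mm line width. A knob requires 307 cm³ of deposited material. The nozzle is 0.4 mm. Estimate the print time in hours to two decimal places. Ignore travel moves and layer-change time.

Line area: 0.4 × 0.61 → 0.244 mm².
Toolpath length = 307 cm³ / 0.244 mm² = 307000 / 0.244 = 1258196.7 mm.
Extrusion time = 1258196.7 / 72.2, so 17426.5 s.
Converting: 17426.5 s = 4.84 hours.

4.84 hours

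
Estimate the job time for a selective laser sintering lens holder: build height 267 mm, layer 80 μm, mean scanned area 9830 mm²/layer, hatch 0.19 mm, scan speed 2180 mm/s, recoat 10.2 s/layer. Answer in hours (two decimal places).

Layer count = ceil(267 / 0.08) = 3338.
Per-layer scan distance = 9830 / 0.19 = 51736.8 mm.
Laser time per layer: 51736.8 / 2180 → 23.7325 s.
Layer cycle = 23.7325 + 10.2, so 33.9325 s.
Build time = 3338 × 33.9325 = 113266.685 s = 31.46 hours.

31.46 hours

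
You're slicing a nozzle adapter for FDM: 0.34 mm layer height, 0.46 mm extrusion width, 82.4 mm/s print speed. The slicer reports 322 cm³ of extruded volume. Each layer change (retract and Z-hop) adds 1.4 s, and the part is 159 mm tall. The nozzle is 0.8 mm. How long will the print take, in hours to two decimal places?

Bead cross-section: 0.34 × 0.46 → 0.1564 mm².
Toolpath length = 322 cm³ / 0.1564 mm² = 322000 / 0.1564 = 2058823.5 mm.
Time extruding = 2058823.5 / 82.4, so 24985.7 s.
Layer count = ceil(159 / 0.34) = 468.
Z-hop total = 468 × 1.4, so 655.2 s.
Total = 24985.7 + 655.2 = 25640.9 s = 7.12 hours.

7.12 hours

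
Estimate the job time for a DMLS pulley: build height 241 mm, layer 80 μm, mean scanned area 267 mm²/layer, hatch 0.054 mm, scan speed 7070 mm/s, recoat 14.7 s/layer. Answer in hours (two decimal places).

12.89 hours

Layer count = ceil(241 / 0.08) = 3013.
Hatch length per layer = 267 / 0.054 = 4944.4 mm.
Per-layer scan time = 4944.4 / 7070 = 0.6993 s.
Per-layer time: 0.6993 + 14.7 → 15.3993 s.
3013 layers × 15.3993 s/layer = 46398.0909 s, i.e. 12.89 hours.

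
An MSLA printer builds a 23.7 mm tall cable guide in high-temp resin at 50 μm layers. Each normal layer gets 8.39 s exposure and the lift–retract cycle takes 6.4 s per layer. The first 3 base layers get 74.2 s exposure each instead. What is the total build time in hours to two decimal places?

2.00 hours

Number of layers: 23.7 / 0.05 → 474 (rounded up).
Base layers = 3 × (74.2 + 6.4), so 241.8 s.
Regular layers = 471 × (8.39 + 6.4), so 6966.09 s.
Sum: 241.8 + 6966.09 = 7207.89 s → 2.00 hours.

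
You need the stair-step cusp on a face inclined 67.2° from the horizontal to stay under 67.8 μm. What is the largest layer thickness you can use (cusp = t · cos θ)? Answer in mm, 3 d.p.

cos(67.2°) = 0.3875; t_max = 0.0678/0.3875 = 0.175 mm.

0.175 mm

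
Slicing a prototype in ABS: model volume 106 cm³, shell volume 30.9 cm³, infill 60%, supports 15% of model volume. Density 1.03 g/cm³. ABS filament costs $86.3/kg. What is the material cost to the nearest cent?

Interior volume = 106 − 30.9 = 75.1 cm³.
Deposited infill: 0.60 × 75.1 → 45.06 cm³.
Support: 0.15 × 106 → 15.9 cm³.
Total extruded = 30.9 + 45.06 + 15.9 = 91.86 cm³.
Mass = 91.86 × 1.03 = 94.6158 g.
Cost = 94.6158 g / 1000 × $86.3/kg = $8.17.

$8.17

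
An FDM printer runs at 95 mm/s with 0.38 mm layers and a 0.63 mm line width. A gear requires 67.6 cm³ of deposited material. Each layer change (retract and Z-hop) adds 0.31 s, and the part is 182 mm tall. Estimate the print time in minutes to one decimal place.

52.0 minutes

Extrusion cross-section = 0.38 × 0.63 = 0.2394 mm².
Total extruded path = 67600/0.2394 = 282372.6 mm.
Print-move time: 282372.6 / 95 → 2972.3 s.
Number of layers: 182 / 0.38 → 479 (rounded up).
Non-print overhead = 479 × 0.31 = 148.49 s.
Altogether 2972.3 + 148.49 = 3120.79 s, i.e. 52.0 minutes.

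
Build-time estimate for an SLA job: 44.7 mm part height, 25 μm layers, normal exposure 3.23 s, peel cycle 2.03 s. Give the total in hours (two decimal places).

Layer count = ceil(44.7 / 0.025) = 1788.
Each layer takes = 3.23 + 2.03 = 5.26 s.
Total = 1788 × 5.26 = 9404.88 s = 2.61 hours.

2.61 hours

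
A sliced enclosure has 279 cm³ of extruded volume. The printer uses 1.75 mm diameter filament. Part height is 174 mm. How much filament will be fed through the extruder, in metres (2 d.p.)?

115.99 m

Filament cross-section = π × (1.75/2)² = 2.4053 mm².
L = 279000 mm³ / 2.4053 mm² = 115993.85 mm, i.e. 115.99 m.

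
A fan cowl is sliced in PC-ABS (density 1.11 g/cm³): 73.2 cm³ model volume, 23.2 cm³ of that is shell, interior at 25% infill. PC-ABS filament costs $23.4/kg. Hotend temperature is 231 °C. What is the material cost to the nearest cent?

Interior volume = 73.2 − 23.2 = 50 cm³.
Infill volume = 0.25 × 50 = 12.5 cm³.
Deposited volume = 23.2 + 12.5, so 35.7 cm³.
Mass = 35.7 × 1.11, so 39.627 g.
At $23.4/kg: 39.627/1000 × 23.4 = $0.93.

$0.93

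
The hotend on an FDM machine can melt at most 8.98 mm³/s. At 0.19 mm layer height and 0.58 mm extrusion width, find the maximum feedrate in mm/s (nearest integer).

Bead cross-section = 0.19 × 0.58, so 0.1102 mm².
Max speed = 8.98 / 0.1102 = 81.49 ≈ 81 mm/s.

81 mm/s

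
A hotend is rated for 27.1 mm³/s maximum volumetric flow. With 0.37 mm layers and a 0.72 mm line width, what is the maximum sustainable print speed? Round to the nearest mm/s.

102 mm/s

A: 0.37 × 0.72 → 0.2664 mm².
v_max = Q/A = 27.1/0.2664 = 101.73 mm/s → 102 mm/s.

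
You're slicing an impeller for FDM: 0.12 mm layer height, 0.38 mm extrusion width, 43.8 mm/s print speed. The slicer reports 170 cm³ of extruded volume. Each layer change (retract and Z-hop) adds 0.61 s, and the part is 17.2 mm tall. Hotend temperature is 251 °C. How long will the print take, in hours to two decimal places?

23.67 hours

Bead cross-section = 0.12 × 0.38, so 0.0456 mm².
Toolpath length = 170 cm³ / 0.0456 mm² = 170000 / 0.0456 = 3728070.2 mm.
Print-move time: 3728070.2 / 43.8 → 85115.8 s.
Layers = ⌈17.2/0.12⌉ = 144.
Z-hop total: 144 × 0.61 → 87.84 s.
Total = 85115.8 + 87.84 = 85203.64 s = 23.67 hours.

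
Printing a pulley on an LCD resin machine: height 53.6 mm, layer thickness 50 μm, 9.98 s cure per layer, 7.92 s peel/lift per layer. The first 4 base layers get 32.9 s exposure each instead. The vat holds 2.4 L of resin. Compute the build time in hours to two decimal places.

Layer count = ceil(53.6 / 0.05) = 1072.
Bottom layers = 4 × (32.9 + 7.92), so 163.28 s.
Normal layers = 1068 × (9.98 + 7.92), so 19117.2 s.
Sum: 163.28 + 19117.2 = 19280.48 s → 5.36 hours.

5.36 hours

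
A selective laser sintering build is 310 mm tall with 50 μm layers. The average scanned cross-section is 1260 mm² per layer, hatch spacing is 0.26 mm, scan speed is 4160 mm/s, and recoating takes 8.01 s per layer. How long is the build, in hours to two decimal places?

15.80 hours

Layers = ⌈310/0.05⌉ = 6200.
Scan path per layer: 1260 / 0.26 → 4846.2 mm.
Scan time per layer = 4846.2 / 4160, so 1.165 s.
Per-layer time: 1.165 + 8.01 → 9.175 s.
Build time = 6200 × 9.175 = 56885 s = 15.80 hours.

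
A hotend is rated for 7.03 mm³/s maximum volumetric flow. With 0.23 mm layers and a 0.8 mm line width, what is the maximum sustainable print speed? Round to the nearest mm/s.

38 mm/s

Bead cross-section = 0.23 × 0.8, so 0.184 mm².
Max speed = 7.03 / 0.184 = 38.21 ≈ 38 mm/s.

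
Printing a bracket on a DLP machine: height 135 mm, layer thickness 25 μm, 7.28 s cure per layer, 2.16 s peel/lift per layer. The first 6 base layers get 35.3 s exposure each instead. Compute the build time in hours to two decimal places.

14.21 hours

Layer count = ceil(135 / 0.025) = 5400.
Base layers = 6 × (35.3 + 2.16) = 224.76 s.
Regular layers = 5394 × (7.28 + 2.16), so 50919.36 s.
Sum: 224.76 + 50919.36 = 51144.12 s → 14.21 hours.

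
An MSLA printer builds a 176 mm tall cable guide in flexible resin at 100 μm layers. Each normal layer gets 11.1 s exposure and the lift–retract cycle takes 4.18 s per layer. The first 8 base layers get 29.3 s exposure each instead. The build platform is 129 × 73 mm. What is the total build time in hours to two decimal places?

7.51 hours

Layer count = ceil(176 / 0.1) = 1760.
Base layers = 8 × (29.3 + 4.18) = 267.84 s.
Normal layers = 1752 × (11.1 + 4.18) = 26770.56 s.
Total = 267.84 + 26770.56 = 27038.4 s = 7.51 hours.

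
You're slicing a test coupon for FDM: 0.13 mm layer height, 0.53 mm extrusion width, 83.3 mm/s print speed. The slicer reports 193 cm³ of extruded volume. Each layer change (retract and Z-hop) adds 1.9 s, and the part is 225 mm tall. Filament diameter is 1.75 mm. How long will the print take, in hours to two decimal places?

10.25 hours

Extrusion cross-section = 0.13 × 0.53 = 0.0689 mm².
Total extruded path = 193000/0.0689 = 2801161.1 mm.
Extrusion time = 2801161.1 / 83.3 = 33627.4 s.
Layers = ⌈225/0.13⌉ = 1731.
Z-hop total = 1731 × 1.9 = 3288.9 s.
Total = 33627.4 + 3288.9 = 36916.3 s = 10.25 hours.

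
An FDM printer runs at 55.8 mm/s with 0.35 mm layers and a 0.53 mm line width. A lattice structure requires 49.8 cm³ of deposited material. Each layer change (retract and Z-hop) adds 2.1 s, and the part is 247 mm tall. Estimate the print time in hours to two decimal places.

1.75 hours

Line area = 0.35 × 0.53 = 0.1855 mm².
Path length: 49800 mm³ / 0.1855 mm² → 268463.6 mm.
Time extruding = 268463.6 / 55.8, so 4811.2 s.
Layer count = ceil(247 / 0.35) = 706.
Non-print overhead: 706 × 2.1 → 1482.6 s.
Total = 4811.2 + 1482.6 = 6293.8 s = 1.75 hours.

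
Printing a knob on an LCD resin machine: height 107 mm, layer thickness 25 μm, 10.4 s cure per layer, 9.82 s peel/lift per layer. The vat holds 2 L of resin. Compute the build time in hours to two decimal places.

Layer count = ceil(107 / 0.025) = 4280.
Cycle time = 10.4 + 9.82, so 20.22 s.
Total = 4280 × 20.22 = 86541.6 s = 24.04 hours.

24.04 hours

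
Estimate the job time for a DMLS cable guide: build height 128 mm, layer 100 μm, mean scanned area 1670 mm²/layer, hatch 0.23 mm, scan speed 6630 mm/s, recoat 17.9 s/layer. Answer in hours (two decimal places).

6.75 hours

Layer count = ceil(128 / 0.1) = 1280.
Per-layer scan distance = 1670 / 0.23, so 7260.9 mm.
Scan time per layer: 7260.9 / 6630 → 1.0952 s.
Layer cycle: 1.0952 + 17.9 → 18.9952 s.
Total: 1280 × 18.9952 s = 24313.856 s → 6.75 hours.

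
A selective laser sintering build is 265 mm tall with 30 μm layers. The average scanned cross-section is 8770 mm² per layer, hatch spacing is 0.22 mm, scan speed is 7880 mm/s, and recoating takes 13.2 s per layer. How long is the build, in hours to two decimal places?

44.81 hours

Layers = ⌈265/0.03⌉ = 8834.
Scan path per layer: 8770 / 0.22 → 39863.6 mm.
Per-layer scan time: 39863.6 / 7880 → 5.0588 s.
Time per layer = 5.0588 + 13.2, so 18.2588 s.
8834 layers × 18.2588 s/layer = 161298.2392 s, i.e. 44.81 hours.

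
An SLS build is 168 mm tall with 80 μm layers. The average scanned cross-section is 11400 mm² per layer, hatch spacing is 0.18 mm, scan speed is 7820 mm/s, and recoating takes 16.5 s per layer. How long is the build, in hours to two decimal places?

Layers = ⌈168/0.08⌉ = 2100.
Scan path per layer: 11400 / 0.18 → 63333.3 mm.
Per-layer scan time: 63333.3 / 7820 → 8.0989 s.
Layer cycle = 8.0989 + 16.5, so 24.5989 s.
Total: 2100 × 24.5989 s = 51657.69 s → 14.35 hours.

14.35 hours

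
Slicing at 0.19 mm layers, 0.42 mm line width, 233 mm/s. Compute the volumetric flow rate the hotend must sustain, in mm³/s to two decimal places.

Extrusion cross-section = 0.19 × 0.42 = 0.0798 mm².
Volumetric flow = 233 × 0.0798 = 18.59 mm³/s.

18.59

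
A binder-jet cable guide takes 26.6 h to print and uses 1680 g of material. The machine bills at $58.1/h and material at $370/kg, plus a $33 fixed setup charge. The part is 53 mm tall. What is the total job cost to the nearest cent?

$2200.06

Machine-time cost = 58.1 × 26.6 = $1545.46.
Material cost = 370 × 1680/1000, so $621.60.
Adding setup: 1545.46 + 621.60 + 33 → $2200.06.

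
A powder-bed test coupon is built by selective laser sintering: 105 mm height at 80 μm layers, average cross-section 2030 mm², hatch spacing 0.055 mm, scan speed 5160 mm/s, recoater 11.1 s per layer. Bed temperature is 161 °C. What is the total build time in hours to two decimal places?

Layer count = ceil(105 / 0.08) = 1313.
Scan path per layer = 2030 / 0.055 = 36909.1 mm.
Laser time per layer = 36909.1 / 5160, so 7.1529 s.
Per-layer time = 7.1529 + 11.1, so 18.2529 s.
Build time = 1313 × 18.2529 = 23966.0577 s = 6.66 hours.

6.66 hours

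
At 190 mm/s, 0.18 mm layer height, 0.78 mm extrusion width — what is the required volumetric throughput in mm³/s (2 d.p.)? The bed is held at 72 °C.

Extrusion cross-section = 0.18 × 0.78 = 0.1404 mm².
Q = v·A = 190 × 0.1404 = 26.68 mm³/s.

26.68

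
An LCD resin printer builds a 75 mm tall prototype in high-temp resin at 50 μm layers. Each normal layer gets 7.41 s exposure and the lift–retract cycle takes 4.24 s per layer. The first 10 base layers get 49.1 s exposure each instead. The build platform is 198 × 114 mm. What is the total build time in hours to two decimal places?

4.97 hours

Layer count = ceil(75 / 0.05) = 1500.
Burn-in layers: 10 × (49.1 + 4.24) → 533.4 s.
Regular layers = 1490 × (7.41 + 4.24), so 17358.5 s.
Total = 533.4 + 17358.5 = 17891.9 s = 4.97 hours.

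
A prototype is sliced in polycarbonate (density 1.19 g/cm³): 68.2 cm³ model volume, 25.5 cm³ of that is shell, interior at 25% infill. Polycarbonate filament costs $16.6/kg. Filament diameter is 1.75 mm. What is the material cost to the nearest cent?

Volume inside the shell = 68.2 − 25.5 = 42.7 cm³.
Deposited infill: 0.25 × 42.7 → 10.675 cm³.
Total printed volume = 25.5 + 10.675 = 36.175 cm³.
Mass = 36.175 × 1.19 = 43.04825 g.
At $16.6/kg: 43.04825/1000 × 16.6 = $0.71.

$0.71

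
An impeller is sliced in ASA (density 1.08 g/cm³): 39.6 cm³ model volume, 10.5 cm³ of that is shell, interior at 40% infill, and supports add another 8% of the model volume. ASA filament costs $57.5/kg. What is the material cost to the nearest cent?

Interior volume: 39.6 − 10.5 → 29.1 cm³.
Deposited infill = 0.40 × 29.1 = 11.64 cm³.
Support = 0.08 × 39.6, so 3.168 cm³.
Total extruded = 10.5 + 11.64 + 3.168 = 25.308 cm³.
Mass: 25.308 × 1.08 → 27.33264 g.
At $57.5/kg: 27.33264/1000 × 57.5 = $1.57.

$1.57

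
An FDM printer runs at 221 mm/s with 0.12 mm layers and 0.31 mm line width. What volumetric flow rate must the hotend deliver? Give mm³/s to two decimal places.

Extrusion cross-section = 0.12 × 0.31 = 0.0372 mm².
Volumetric flow = 221 × 0.0372 = 8.22 mm³/s.

8.22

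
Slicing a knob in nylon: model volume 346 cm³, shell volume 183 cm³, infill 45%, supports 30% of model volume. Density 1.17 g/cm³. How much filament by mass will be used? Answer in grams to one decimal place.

421.4 g

Infill region = 346 − 183, so 163 cm³.
Infill volume = 0.45 × 163, so 73.35 cm³.
Support = 0.30 × 346 = 103.8 cm³.
Total extruded = 183 + 73.35 + 103.8 = 360.15 cm³.
Mass = 360.15 × 1.17, so 421.3755 g.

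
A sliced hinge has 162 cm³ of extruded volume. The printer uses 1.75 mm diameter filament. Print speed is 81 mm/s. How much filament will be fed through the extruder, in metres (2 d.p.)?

67.35 m

Cross-section of 1.75 mm filament: π·(1.75/2)² = 2.4053 mm².
L = 162000 mm³ / 2.4053 mm² = 67351.27 mm, i.e. 67.35 m.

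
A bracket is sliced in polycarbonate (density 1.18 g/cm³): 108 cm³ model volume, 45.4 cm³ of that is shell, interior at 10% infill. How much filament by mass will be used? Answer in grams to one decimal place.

Interior volume = 108 − 45.4 = 62.6 cm³.
Infill deposited = 0.10 × 62.6, so 6.26 cm³.
Total extruded: 45.4 + 6.26 → 51.66 cm³.
Mass: 51.66 × 1.18 → 60.9588 g.

61.0 g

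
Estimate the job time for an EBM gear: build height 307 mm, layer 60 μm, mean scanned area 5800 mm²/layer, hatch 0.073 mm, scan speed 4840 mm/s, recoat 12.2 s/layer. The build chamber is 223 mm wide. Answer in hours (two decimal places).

Layer count = ceil(307 / 0.06) = 5117.
Hatch length per layer: 5800 / 0.073 → 79452.1 mm.
Beam time per layer: 79452.1 / 4840 → 16.4157 s.
Per-layer time = 16.4157 + 12.2 = 28.6157 s.
Build time = 5117 × 28.6157 = 146426.5369 s = 40.67 hours.

40.67 hours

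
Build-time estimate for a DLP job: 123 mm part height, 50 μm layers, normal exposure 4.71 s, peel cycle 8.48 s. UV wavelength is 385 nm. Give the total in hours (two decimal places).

9.01 hours

Number of layers: 123 / 0.05 → 2460 (rounded up).
Each layer takes = 4.71 + 8.48, so 13.19 s.
Total = 2460 × 13.19 = 32447.4 s = 9.01 hours.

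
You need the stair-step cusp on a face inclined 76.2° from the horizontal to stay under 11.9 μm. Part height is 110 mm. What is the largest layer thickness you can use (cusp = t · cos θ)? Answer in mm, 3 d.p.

t = h_c / cos θ = 0.0119 / 0.2385 = 0.050 mm.

0.050 mm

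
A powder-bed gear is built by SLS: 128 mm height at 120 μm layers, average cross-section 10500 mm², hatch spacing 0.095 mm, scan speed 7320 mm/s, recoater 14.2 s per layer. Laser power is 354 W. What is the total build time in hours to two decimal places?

Layers = ⌈128/0.12⌉ = 1067.
Scan path per layer = 10500 / 0.095, so 110526.3 mm.
Per-layer scan time: 110526.3 / 7320 → 15.0992 s.
Layer cycle = 15.0992 + 14.2 = 29.2992 s.
Total: 1067 × 29.2992 s = 31262.2464 s → 8.68 hours.

8.68 hours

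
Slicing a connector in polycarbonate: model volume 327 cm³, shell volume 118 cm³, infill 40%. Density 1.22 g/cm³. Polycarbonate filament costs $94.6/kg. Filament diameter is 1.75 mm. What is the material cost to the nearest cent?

Volume inside the shell: 327 − 118 → 209 cm³.
Infill deposited: 0.40 × 209 → 83.6 cm³.
Deposited volume = 118 + 83.6 = 201.6 cm³.
Mass = 201.6 × 1.22 = 245.952 g.
At $94.6/kg: 245.952/1000 × 94.6 = $23.27.

$23.27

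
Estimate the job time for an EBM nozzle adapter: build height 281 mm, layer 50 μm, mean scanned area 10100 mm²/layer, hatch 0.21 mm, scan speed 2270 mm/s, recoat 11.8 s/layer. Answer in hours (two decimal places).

51.50 hours

Layer count = ceil(281 / 0.05) = 5620.
Scan path per layer = 10100 / 0.21, so 48095.2 mm.
Scan time per layer = 48095.2 / 2270 = 21.1873 s.
Layer cycle = 21.1873 + 11.8, so 32.9873 s.
Total: 5620 × 32.9873 s = 185388.626 s → 51.50 hours.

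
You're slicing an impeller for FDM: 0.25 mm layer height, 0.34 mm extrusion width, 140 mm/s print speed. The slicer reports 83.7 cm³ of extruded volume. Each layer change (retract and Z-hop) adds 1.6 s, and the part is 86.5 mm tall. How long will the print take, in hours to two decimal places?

2.11 hours

Line area = 0.25 × 0.34, so 0.085 mm².
Total extruded path = 83700/0.085 = 984705.9 mm.
Extrusion time = 984705.9 / 140 = 7033.6 s.
Layers = ⌈86.5/0.25⌉ = 346.
Non-print overhead: 346 × 1.6 → 553.6 s.
Altogether 7033.6 + 553.6 = 7587.2 s, i.e. 2.11 hours.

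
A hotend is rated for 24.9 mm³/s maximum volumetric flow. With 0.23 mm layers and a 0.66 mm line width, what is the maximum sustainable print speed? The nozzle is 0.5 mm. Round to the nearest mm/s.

164 mm/s

A: 0.23 × 0.66 → 0.1518 mm².
Max speed = 24.9 / 0.1518 = 164.03 ≈ 164 mm/s.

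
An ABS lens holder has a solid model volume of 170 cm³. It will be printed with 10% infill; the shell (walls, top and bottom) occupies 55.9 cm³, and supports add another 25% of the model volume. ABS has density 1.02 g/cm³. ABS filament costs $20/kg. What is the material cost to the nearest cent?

Volume inside the shell: 170 − 55.9 → 114.1 cm³.
Infill deposited = 0.10 × 114.1 = 11.41 cm³.
Support = 0.25 × 170 = 42.5 cm³.
Total extruded = 55.9 + 11.41 + 42.5, so 109.81 cm³.
Mass = 109.81 × 1.02 = 112.0062 g.
Cost = 112.0062 g / 1000 × $20/kg = $2.24.

$2.24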